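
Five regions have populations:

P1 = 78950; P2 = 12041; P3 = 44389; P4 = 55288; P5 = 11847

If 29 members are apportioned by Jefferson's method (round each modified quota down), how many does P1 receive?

Standard divisor 202515/29 ≈ 6983.276; standard quotas: P1 11.306, P2 1.724, P3 6.356, P4 7.917, P5 1.696.
Rounding down gives 11, 1, 6, 7, 1 = 26 seats, so the divisor must be adjusted.
With modified divisor 6200: modified quotas P1 12.734, P2 1.942, P3 7.160, P4 8.917, P5 1.911.
Rounding down: P1 12, P2 1, P3 7, P4 8, P5 1 (total 29).
P1 receives 12.

12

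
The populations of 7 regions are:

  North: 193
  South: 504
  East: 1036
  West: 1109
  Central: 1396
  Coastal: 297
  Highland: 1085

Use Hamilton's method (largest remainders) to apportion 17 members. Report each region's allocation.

Standard divisor: 5620 ÷ 17 ≈ 330.588.
Standard quotas: North 0.584, South 1.525, East 3.134, West 3.355, Central 4.223, Coastal 0.898, Highland 3.282.
Lower quotas: North 0, South 1, East 3, West 3, Central 4, Coastal 0, Highland 3 (sum 14, leaving 3 seats).
Remainders in descending order: Coastal 0.898, North 0.584, South 0.525, West 0.355, Highland 0.282, Central 0.223, East 0.134.
Largest remainders: Coastal, North, South receive the extra seats.

North 1, South 2, East 3, West 3, Central 4, Coastal 1, Highland 3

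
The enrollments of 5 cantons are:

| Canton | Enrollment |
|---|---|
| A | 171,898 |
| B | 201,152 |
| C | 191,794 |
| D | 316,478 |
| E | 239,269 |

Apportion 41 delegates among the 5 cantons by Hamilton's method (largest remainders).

A: 6, B: 7, C: 7, D: 12, E: 9

Standard divisor: 1120591 ÷ 41 ≈ 27331.488.
Standard quotas: A 6.2894, B 7.3597, C 7.0173, D 11.5792, E 8.7543.
Lower quotas: A 6, B 7, C 7, D 11, E 8 (sum 39, leaving 2 seats).
Remainders in descending order: E 0.7543, D 0.5792, B 0.3597, A 0.2894, C 0.0173.
Largest remainders: E, D receive the extra seats.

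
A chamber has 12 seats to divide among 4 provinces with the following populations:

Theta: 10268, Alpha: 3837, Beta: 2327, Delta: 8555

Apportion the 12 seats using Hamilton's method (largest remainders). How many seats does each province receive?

Total 24987; standard divisor 24987/12 ≈ 2082.25.
Standard quotas: Theta 4.9312, Alpha 1.8427, Beta 1.1175, Delta 4.1085.
Lower quotas: Theta 4, Alpha 1, Beta 1, Delta 4 (sum 10, leaving 2 seats).
Remainders in descending order: Theta 0.9312, Alpha 0.8427, Beta 0.1175, Delta 0.1085.
The surplus seats go to Theta, Alpha.

Theta=5, Alpha=2, Beta=1, Delta=4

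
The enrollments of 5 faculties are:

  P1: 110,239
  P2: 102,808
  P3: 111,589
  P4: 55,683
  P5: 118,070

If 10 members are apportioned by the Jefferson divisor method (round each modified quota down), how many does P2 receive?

Standard divisor 498389/10 ≈ 49838.9; standard quotas: P1 2.212, P2 2.063, P3 2.239, P4 1.117, P5 2.369.
Rounding down gives 2, 2, 2, 1, 2 = 9 seats, so the divisor must be adjusted.
With modified divisor 38300: modified quotas P1 2.878, P2 2.684, P3 2.914, P4 1.454, P5 3.083.
Rounding down: P1 2, P2 2, P3 2, P4 1, P5 3 (total 10).
P2 receives 2.

2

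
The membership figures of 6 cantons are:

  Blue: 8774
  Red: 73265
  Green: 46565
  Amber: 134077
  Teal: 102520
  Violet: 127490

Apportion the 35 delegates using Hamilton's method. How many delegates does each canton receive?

Blue 1; Red 5; Green 3; Amber 10; Teal 7; Violet 9

The standard divisor is 492691/35 ≈ 14076.886.
Standard quotas: Blue 0.6233, Red 5.2046, Green 3.3079, Amber 9.5246, Teal 7.2829, Violet 9.0567.
Lower quotas: Blue 0, Red 5, Green 3, Amber 9, Teal 7, Violet 9 (sum 33, leaving 2 seats).
Remainders in descending order: Blue 0.6233, Amber 0.5246, Green 0.3079, Teal 0.2829, Red 0.2046, Violet 0.0567.
Largest remainders: Blue, Amber receive the extra seats.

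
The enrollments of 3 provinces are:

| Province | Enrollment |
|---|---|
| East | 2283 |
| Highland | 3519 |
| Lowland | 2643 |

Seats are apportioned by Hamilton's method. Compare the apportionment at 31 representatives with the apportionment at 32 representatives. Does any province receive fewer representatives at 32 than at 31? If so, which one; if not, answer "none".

none

At 31 seats: East 8, Highland 13, Lowland 10.
At 32 seats: East 9, Highland 13, Lowland 10.
No province's allocation decreased.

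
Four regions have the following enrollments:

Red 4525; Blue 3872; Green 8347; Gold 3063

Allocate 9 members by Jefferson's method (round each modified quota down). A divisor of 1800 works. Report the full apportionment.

With modified divisor 1800: modified quotas Red 2.514, Blue 2.151, Green 4.637, Gold 1.702.
Rounding down: Red 2, Blue 2, Green 4, Gold 1 (total 9).

Red 2, Blue 2, Green 4, Gold 1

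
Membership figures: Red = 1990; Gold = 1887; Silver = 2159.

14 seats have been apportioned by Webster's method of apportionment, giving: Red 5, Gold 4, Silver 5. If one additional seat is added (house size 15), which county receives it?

Gold

Priority for the next seat is population ÷ (current seats + 0.5).
Priorities: Red 361.818, Gold 419.333, Silver 392.545.
Highest priority: Gold.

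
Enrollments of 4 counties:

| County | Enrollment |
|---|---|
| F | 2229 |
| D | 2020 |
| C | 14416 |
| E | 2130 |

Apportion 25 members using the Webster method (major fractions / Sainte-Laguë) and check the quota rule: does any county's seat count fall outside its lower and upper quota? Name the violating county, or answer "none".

Standard quotas: F 2.680, D 2.428, C 17.331, E 2.561.
Webster allocation: F 3, D 2, C 17, E 3.
Every allocation lies between the lower and upper quota.

none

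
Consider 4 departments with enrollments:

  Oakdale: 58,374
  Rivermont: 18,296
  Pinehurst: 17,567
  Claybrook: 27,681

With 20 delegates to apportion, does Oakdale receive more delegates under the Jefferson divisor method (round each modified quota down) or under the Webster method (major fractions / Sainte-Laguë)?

Jefferson

Jefferson: Oakdale 10, Rivermont 3, Pinehurst 3, Claybrook 4.
Webster: Oakdale 9, Rivermont 3, Pinehurst 3, Claybrook 5.
Oakdale gets 10 under Jefferson and 9 under Webster.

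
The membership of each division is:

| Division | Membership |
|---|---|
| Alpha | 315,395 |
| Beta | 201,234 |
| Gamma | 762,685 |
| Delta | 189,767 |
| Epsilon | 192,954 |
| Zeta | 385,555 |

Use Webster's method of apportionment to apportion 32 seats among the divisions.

Standard divisor 2047590/32 ≈ 63987.188; standard quotas: Alpha 4.929, Beta 3.145, Gamma 11.919, Delta 2.966, Epsilon 3.016, Zeta 6.026.
Rounding to the nearest integer gives Alpha 5, Beta 3, Gamma 12, Delta 3, Epsilon 3, Zeta 6 — total 32, matching the house size, so no adjustment is needed.

Alpha=5; Beta=3; Gamma=12; Delta=3; Epsilon=3; Zeta=6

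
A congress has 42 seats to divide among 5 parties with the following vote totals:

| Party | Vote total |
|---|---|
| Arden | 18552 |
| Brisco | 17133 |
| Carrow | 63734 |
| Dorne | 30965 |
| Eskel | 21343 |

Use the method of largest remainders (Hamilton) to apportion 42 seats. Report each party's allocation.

Arden 5, Brisco 5, Carrow 18, Dorne 8, Eskel 6

Total 151727; standard divisor 151727/42 ≈ 3612.548.
Standard quotas: Arden 5.1354, Brisco 4.7426, Carrow 17.6424, Dorne 8.5715, Eskel 5.9080.
Lower quotas: Arden 5, Brisco 4, Carrow 17, Dorne 8, Eskel 5 (sum 39, leaving 3 seats).
Remainders in descending order: Eskel 0.9080, Brisco 0.7426, Carrow 0.6424, Dorne 0.5715, Arden 0.1354.
The surplus seats go to Eskel, Brisco, Carrow.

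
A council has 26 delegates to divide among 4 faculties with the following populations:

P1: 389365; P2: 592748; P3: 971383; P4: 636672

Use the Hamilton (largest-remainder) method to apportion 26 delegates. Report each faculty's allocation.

The standard divisor is 2590168/26 ≈ 99621.846.
Standard quotas: P1 3.9084, P2 5.9500, P3 9.7507, P4 6.3909.
Lower quotas: P1 3, P2 5, P3 9, P4 6 (sum 23, leaving 3 seats).
Remainders in descending order: P2 0.9500, P1 0.9084, P3 0.7507, P4 0.3909.
Largest remainders: P2, P1, P3 receive the extra seats.

P1: 4, P2: 6, P3: 10, P4: 6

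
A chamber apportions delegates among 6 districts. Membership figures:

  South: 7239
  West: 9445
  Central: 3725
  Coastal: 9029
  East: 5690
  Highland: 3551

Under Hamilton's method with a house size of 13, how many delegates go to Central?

1

Total 38679; standard divisor 38679/13 ≈ 2975.308.
Standard quotas: South 2.4330, West 3.1745, Central 1.2520, Coastal 3.0346, East 1.9124, Highland 1.1935.
Lower quotas: South 2, West 3, Central 1, Coastal 3, East 1, Highland 1 (sum 11, leaving 2 seats).
Remainders in descending order: East 0.9124, South 0.4330, Central 0.2520, Highland 0.1935, West 0.1745, Coastal 0.0346.
The surplus seats go to East, South.
Central receives 1.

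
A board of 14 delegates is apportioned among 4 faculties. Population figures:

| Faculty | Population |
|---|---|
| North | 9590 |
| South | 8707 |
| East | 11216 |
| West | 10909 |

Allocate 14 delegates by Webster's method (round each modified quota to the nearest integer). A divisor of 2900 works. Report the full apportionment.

With modified divisor 2900: modified quotas North 3.307, South 3.002, East 3.868, West 3.762.
Rounding to the nearest integer: North 3, South 3, East 4, West 4 (total 14).

North 3; South 3; East 4; West 4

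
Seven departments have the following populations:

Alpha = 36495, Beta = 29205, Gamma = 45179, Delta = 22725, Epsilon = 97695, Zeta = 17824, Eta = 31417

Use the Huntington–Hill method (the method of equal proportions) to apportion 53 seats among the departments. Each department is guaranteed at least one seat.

Alpha=7, Beta=6, Gamma=9, Delta=4, Epsilon=18, Zeta=3, Eta=6

With divisor 5304: modified quotas Alpha 6.881, Beta 5.506, Gamma 8.518, Delta 4.285, Epsilon 18.419, Zeta 3.360, Eta 5.923.
Geometric-mean thresholds: Alpha √(6·7)=6.481, Beta √(5·6)=5.477, Gamma √(8·9)=8.485, Delta √(4·5)=4.472, Epsilon √(18·19)=18.493, Zeta √(3·4)=3.464, Eta √(5·6)=5.477.
Each quota rounded against its threshold gives Alpha 7, Beta 6, Gamma 9, Delta 4, Epsilon 18, Zeta 3, Eta 6 (total 53).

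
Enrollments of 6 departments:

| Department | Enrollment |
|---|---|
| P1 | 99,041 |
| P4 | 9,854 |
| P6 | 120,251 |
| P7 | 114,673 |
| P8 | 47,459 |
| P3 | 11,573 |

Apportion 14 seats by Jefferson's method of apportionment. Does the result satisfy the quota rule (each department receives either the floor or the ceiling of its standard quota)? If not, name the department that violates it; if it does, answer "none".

Standard quotas: P1 3.442, P4 0.342, P6 4.179, P7 3.985, P8 1.649, P3 0.402.
Jefferson allocation: P1 4, P4 0, P6 5, P7 4, P8 1, P3 0.
Every allocation lies between the lower and upper quota.

none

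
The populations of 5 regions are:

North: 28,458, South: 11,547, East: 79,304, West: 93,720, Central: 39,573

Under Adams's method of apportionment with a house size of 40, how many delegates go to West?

Standard divisor 252602/40 ≈ 6315.05; standard quotas: North 4.506, South 1.828, East 12.558, West 14.841, Central 6.266.
Rounding up gives 5, 2, 13, 15, 7 = 42 seats, so the divisor must be adjusted.
With modified divisor 6650: modified quotas North 4.279, South 1.736, East 11.925, West 14.093, Central 5.951.
Rounding up: North 5, South 2, East 12, West 15, Central 6 (total 40).
West receives 15.

15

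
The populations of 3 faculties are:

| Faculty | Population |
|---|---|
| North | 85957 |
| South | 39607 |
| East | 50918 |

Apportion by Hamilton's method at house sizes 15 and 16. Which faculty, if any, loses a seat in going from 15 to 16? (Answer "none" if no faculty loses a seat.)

At 15 seats: North 7, South 4, East 4.
At 16 seats: North 8, South 3, East 5.
South drops from 4 to 3.

South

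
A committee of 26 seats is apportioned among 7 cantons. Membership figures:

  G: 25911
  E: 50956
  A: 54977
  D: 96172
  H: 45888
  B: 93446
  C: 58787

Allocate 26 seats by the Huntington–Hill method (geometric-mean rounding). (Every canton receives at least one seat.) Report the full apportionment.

With divisor 17016: modified quotas G 1.523, E 2.995, A 3.231, D 5.652, H 2.697, B 5.492, C 3.455.
Geometric-mean thresholds: G √(1·2)=1.414, E √(2·3)=2.449, A √(3·4)=3.464, D √(5·6)=5.477, H √(2·3)=2.449, B √(5·6)=5.477, C √(3·4)=3.464.
Each quota rounded against its threshold gives G 2, E 3, A 3, D 6, H 3, B 6, C 3 (total 26).

G 2, E 3, A 3, D 6, H 3, B 6, C 3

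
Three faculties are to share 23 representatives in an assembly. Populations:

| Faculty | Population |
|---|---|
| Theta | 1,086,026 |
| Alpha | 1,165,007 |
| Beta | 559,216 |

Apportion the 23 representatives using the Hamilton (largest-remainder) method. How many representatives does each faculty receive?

Theta: 9, Alpha: 9, Beta: 5

Standard divisor: 2810249 ÷ 23 ≈ 122184.739.
Standard quotas: Theta 8.8884, Alpha 9.5348, Beta 4.5768.
Lower quotas: Theta 8, Alpha 9, Beta 4 (sum 21, leaving 2 seats).
Remainders in descending order: Theta 0.8884, Beta 0.5768, Alpha 0.5348.
Largest remainders: Theta, Beta receive the extra seats.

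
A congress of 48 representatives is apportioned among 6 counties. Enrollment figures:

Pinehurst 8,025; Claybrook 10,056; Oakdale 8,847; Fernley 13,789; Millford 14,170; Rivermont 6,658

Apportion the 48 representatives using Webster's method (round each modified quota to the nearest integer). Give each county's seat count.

Standard divisor 61545/48 ≈ 1282.188; standard quotas: Pinehurst 6.259, Claybrook 7.843, Oakdale 6.900, Fernley 10.754, Millford 11.051, Rivermont 5.193.
Rounding to the nearest integer gives Pinehurst 6, Claybrook 8, Oakdale 7, Fernley 11, Millford 11, Rivermont 5 — total 48, matching the house size, so no adjustment is needed.

Pinehurst=6, Claybrook=8, Oakdale=7, Fernley=11, Millford=11, Rivermont=5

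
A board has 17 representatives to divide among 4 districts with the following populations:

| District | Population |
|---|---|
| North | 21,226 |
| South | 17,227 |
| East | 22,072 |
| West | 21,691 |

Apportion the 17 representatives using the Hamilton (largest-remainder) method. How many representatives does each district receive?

The standard divisor is 82216/17 ≈ 4836.235.
Standard quotas: North 4.3890, South 3.5621, East 4.5639, West 4.4851.
Lower quotas: North 4, South 3, East 4, West 4 (sum 15, leaving 2 seats).
Remainders in descending order: East 0.5639, South 0.5621, West 0.4851, North 0.3890.
The surplus seats go to East, South.

North: 4; South: 4; East: 5; West: 4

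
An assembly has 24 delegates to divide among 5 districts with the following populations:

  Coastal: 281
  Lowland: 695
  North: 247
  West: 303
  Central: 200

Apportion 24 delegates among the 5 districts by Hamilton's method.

Coastal 4, Lowland 10, North 3, West 4, Central 3

The standard divisor is 1726/24 ≈ 71.917.
Standard quotas: Coastal 3.907, Lowland 9.664, North 3.435, West 4.213, Central 2.781.
Lower quotas: Coastal 3, Lowland 9, North 3, West 4, Central 2 (sum 21, leaving 3 seats).
Remainders in descending order: Coastal 0.907, Central 0.781, Lowland 0.664, North 0.435, West 0.213.
The surplus seats go to Coastal, Central, Lowland.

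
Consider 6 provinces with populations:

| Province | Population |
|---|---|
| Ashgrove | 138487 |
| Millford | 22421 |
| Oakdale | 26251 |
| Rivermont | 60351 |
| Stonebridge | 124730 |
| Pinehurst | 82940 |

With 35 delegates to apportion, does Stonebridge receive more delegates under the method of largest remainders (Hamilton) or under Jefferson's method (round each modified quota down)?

Jefferson

Hamilton: Ashgrove 11, Millford 2, Oakdale 2, Rivermont 5, Stonebridge 9, Pinehurst 6.
Jefferson: Ashgrove 11, Millford 1, Oakdale 2, Rivermont 5, Stonebridge 10, Pinehurst 6.
Stonebridge gets 9 under Hamilton and 10 under Jefferson.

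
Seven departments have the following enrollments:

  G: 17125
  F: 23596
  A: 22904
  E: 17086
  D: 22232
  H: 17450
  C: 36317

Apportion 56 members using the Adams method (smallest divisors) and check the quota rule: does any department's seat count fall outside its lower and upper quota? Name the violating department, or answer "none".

none

Standard quotas: G 6.120, F 8.432, A 8.185, E 6.106, D 7.945, H 6.236, C 12.978.
Adams allocation: G 6, F 9, A 8, E 6, D 8, H 6, C 13.
Every allocation lies between the lower and upper quota.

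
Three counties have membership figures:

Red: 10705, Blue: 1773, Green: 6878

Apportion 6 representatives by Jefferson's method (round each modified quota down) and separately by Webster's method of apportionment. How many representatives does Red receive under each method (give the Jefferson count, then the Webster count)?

4 and 3

Jefferson: Red 4, Blue 0, Green 2.
Webster: Red 3, Blue 1, Green 2.
Red gets 4 under Jefferson and 3 under Webster.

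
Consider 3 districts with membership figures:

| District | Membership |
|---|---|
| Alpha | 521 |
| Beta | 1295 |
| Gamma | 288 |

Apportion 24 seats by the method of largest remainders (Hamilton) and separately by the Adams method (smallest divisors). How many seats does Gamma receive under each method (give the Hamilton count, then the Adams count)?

3 and 4

Hamilton: Alpha 6, Beta 15, Gamma 3.
Adams: Alpha 6, Beta 14, Gamma 4.
Gamma gets 3 under Hamilton and 4 under Adams.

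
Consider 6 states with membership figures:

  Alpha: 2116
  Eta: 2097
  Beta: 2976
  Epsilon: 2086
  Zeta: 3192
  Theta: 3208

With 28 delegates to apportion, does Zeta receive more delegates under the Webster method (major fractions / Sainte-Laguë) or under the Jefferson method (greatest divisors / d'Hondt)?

Webster: Alpha 4, Eta 4, Beta 5, Epsilon 4, Zeta 5, Theta 6.
Jefferson: Alpha 4, Eta 4, Beta 5, Epsilon 3, Zeta 6, Theta 6.
Zeta gets 5 under Webster and 6 under Jefferson.

Jefferson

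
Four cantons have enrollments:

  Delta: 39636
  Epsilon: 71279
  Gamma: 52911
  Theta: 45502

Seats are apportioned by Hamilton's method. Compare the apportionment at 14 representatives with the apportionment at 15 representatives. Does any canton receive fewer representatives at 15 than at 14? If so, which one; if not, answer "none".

At 14 seats: Delta 3, Epsilon 5, Gamma 3, Theta 3.
At 15 seats: Delta 3, Epsilon 5, Gamma 4, Theta 3.
No canton's allocation decreased.

none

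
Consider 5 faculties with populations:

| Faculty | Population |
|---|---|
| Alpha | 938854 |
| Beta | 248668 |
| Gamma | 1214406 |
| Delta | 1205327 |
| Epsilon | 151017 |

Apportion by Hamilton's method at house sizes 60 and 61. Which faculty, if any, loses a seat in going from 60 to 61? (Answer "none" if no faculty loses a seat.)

At 60 seats: Alpha 15, Beta 4, Gamma 19, Delta 19, Epsilon 3.
At 61 seats: Alpha 15, Beta 4, Gamma 20, Delta 20, Epsilon 2.
Epsilon drops from 3 to 2.

Epsilon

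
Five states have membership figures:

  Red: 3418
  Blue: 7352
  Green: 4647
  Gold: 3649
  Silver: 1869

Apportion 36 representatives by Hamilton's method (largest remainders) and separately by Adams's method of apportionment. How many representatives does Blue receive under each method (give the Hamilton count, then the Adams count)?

13 and 12

Hamilton: Red 6, Blue 13, Green 8, Gold 6, Silver 3.
Adams: Red 6, Blue 12, Green 8, Gold 6, Silver 4.
Blue gets 13 under Hamilton and 12 under Adams.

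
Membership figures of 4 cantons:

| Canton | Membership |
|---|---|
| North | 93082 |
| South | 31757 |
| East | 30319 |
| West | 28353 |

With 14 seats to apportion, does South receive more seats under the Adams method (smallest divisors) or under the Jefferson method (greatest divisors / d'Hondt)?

Adams: North 7, South 3, East 2, West 2.
Jefferson: North 8, South 2, East 2, West 2.
South gets 3 under Adams and 2 under Jefferson.

Adams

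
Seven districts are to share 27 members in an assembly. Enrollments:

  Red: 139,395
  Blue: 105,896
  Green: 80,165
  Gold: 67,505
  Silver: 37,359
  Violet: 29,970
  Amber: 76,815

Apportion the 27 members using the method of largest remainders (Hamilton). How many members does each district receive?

Red 7, Blue 5, Green 4, Gold 3, Silver 2, Violet 2, Amber 4

Total 537105; standard divisor 537105/27 ≈ 19892.778.
Standard quotas: Red 7.0073, Blue 5.3233, Green 4.0299, Gold 3.3934, Silver 1.8780, Violet 1.5066, Amber 3.8615.
Lower quotas: Red 7, Blue 5, Green 4, Gold 3, Silver 1, Violet 1, Amber 3 (sum 24, leaving 3 seats).
Remainders in descending order: Silver 0.8780, Amber 0.8615, Violet 0.5066, Gold 0.3934, Blue 0.3233, Green 0.0299, Red 0.0073.
The surplus seats go to Silver, Amber, Violet.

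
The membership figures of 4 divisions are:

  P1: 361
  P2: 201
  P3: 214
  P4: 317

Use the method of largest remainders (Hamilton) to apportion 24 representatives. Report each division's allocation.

P1 8; P2 4; P3 5; P4 7

Total 1093; standard divisor 1093/24 ≈ 45.542.
Standard quotas: P1 7.927, P2 4.414, P3 4.699, P4 6.961.
Lower quotas: P1 7, P2 4, P3 4, P4 6 (sum 21, leaving 3 seats).
Remainders in descending order: P4 0.961, P1 0.927, P3 0.699, P2 0.414.
The surplus seats go to P4, P1, P3.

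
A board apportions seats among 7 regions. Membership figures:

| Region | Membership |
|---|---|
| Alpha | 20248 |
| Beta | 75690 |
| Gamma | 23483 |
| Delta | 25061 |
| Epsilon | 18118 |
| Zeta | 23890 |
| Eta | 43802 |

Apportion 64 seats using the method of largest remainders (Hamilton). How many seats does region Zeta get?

Total 230292; standard divisor 230292/64 ≈ 3598.312.
Standard quotas: Alpha 5.6271, Beta 21.0349, Gamma 6.5261, Delta 6.9647, Epsilon 5.0351, Zeta 6.6392, Eta 12.1729.
Lower quotas: Alpha 5, Beta 21, Gamma 6, Delta 6, Epsilon 5, Zeta 6, Eta 12 (sum 61, leaving 3 seats).
Remainders in descending order: Delta 0.9647, Zeta 0.6392, Alpha 0.6271, Gamma 0.5261, Eta 0.1729, Epsilon 0.0351, Beta 0.0349.
The surplus seats go to Delta, Zeta, Alpha.
Zeta receives 7.

7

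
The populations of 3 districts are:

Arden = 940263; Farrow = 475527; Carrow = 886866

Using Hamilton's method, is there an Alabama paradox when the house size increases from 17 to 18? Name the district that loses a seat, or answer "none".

At 17 seats: Arden 7, Farrow 3, Carrow 7.
At 18 seats: Arden 7, Farrow 4, Carrow 7.
No district's allocation decreased.

none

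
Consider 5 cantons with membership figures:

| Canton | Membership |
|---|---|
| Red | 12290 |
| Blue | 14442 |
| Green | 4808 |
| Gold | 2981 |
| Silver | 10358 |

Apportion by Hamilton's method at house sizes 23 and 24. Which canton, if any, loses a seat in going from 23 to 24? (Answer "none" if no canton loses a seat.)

Green

At 23 seats: Red 6, Blue 7, Green 3, Gold 2, Silver 5.
At 24 seats: Red 7, Blue 8, Green 2, Gold 2, Silver 5.
Green drops from 3 to 2.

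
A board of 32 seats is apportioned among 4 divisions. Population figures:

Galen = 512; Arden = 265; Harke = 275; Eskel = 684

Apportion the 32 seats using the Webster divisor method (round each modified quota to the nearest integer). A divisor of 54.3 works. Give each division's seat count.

Galen: 9, Arden: 5, Harke: 5, Eskel: 13

With modified divisor 54.3: modified quotas Galen 9.429, Arden 4.880, Harke 5.064, Eskel 12.597.
Rounding to the nearest integer: Galen 9, Arden 5, Harke 5, Eskel 13 (total 32).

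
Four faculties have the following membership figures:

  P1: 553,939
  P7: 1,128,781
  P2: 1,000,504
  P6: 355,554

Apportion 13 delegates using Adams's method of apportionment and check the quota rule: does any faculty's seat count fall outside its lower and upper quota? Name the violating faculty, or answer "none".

none

Standard quotas: P1 2.370, P7 4.829, P2 4.280, P6 1.521.
Adams allocation: P1 2, P7 5, P2 4, P6 2.
Every allocation lies between the lower and upper quota.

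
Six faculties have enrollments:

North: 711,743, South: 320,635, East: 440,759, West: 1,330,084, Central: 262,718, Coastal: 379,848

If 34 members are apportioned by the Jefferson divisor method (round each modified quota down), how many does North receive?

Standard divisor 3445787/34 ≈ 101346.676; standard quotas: North 7.023, South 3.164, East 4.349, West 13.124, Central 2.592, Coastal 3.748.
Rounding down gives 7, 3, 4, 13, 2, 3 = 32 seats, so the divisor must be adjusted.
With modified divisor 92000: modified quotas North 7.736, South 3.485, East 4.791, West 14.457, Central 2.856, Coastal 4.129.
Rounding down: North 7, South 3, East 4, West 14, Central 2, Coastal 4 (total 34).
North receives 7.

7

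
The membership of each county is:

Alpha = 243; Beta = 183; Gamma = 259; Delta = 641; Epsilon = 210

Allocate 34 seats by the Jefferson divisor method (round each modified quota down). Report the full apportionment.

Alpha=5; Beta=4; Gamma=6; Delta=15; Epsilon=4

Standard divisor 1536/34 ≈ 45.176; standard quotas: Alpha 5.379, Beta 4.051, Gamma 5.733, Delta 14.189, Epsilon 4.648.
Rounding down gives 5, 4, 5, 14, 4 = 32 seats, so the divisor must be adjusted.
With modified divisor 42.4: modified quotas Alpha 5.731, Beta 4.316, Gamma 6.108, Delta 15.118, Epsilon 4.953.
Rounding down: Alpha 5, Beta 4, Gamma 6, Delta 15, Epsilon 4 (total 34).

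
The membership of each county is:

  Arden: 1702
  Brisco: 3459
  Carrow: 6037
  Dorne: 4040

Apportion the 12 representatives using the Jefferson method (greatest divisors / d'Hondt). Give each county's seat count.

Standard divisor 15238/12 ≈ 1269.833; standard quotas: Arden 1.340, Brisco 2.724, Carrow 4.754, Dorne 3.182.
Rounding down gives 1, 2, 4, 3 = 10 seats, so the divisor must be adjusted.
With modified divisor 1100: modified quotas Arden 1.547, Brisco 3.145, Carrow 5.488, Dorne 3.673.
Rounding down: Arden 1, Brisco 3, Carrow 5, Dorne 3 (total 12).

Arden 1, Brisco 3, Carrow 5, Dorne 3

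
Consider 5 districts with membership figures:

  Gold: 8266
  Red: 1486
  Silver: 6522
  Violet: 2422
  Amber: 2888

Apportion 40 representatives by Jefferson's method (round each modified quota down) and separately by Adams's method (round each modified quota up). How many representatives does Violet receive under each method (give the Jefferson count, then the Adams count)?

Jefferson: Gold 16, Red 2, Silver 13, Violet 4, Amber 5.
Adams: Gold 15, Red 3, Silver 12, Violet 5, Amber 5.
Violet gets 4 under Jefferson and 5 under Adams.

4 and 5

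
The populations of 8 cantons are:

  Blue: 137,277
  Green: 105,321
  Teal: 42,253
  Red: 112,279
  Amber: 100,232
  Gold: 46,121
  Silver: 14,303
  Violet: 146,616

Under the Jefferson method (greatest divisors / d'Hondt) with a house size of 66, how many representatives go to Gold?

4

Standard divisor 704402/66 ≈ 10672.758; standard quotas: Blue 12.862, Green 9.868, Teal 3.959, Red 10.520, Amber 9.391, Gold 4.321, Silver 1.340, Violet 13.737.
Rounding down gives 12, 9, 3, 10, 9, 4, 1, 13 = 61 seats, so the divisor must be adjusted.
With modified divisor 10100: modified quotas Blue 13.592, Green 10.428, Teal 4.183, Red 11.117, Amber 9.924, Gold 4.566, Silver 1.416, Violet 14.516.
Rounding down: Blue 13, Green 10, Teal 4, Red 11, Amber 9, Gold 4, Silver 1, Violet 14 (total 66).
Gold receives 4.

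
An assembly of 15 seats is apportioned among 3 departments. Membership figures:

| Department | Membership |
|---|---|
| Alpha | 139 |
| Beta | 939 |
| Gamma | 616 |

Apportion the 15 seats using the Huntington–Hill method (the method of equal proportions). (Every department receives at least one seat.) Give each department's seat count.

With divisor 112: modified quotas Alpha 1.241, Beta 8.384, Gamma 5.500.
Geometric-mean thresholds: Alpha √(1·2)=1.414, Beta √(8·9)=8.485, Gamma √(5·6)=5.477.
Each quota rounded against its threshold gives Alpha 1, Beta 8, Gamma 6 (total 15).

Alpha 1, Beta 8, Gamma 6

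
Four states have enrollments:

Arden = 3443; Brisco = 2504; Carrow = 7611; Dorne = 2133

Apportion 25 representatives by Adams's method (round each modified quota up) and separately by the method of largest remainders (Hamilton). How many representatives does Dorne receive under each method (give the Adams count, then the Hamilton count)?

Adams: Arden 5, Brisco 4, Carrow 12, Dorne 4.
Hamilton: Arden 6, Brisco 4, Carrow 12, Dorne 3.
Dorne gets 4 under Adams and 3 under Hamilton.

4 and 3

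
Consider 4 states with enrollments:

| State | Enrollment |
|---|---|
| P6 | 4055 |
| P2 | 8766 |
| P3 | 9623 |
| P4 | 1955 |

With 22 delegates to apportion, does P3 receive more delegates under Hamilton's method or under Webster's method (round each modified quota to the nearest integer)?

Hamilton: P6 3, P2 8, P3 9, P4 2.
Webster: P6 4, P2 8, P3 8, P4 2.
P3 gets 9 under Hamilton and 8 under Webster.

Hamilton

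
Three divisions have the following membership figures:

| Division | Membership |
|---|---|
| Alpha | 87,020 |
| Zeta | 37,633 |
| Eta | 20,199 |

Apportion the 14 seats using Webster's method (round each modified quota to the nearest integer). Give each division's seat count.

Alpha: 8, Zeta: 4, Eta: 2

Standard divisor 144852/14 ≈ 10346.571; standard quotas: Alpha 8.411, Zeta 3.637, Eta 1.952.
Rounding to the nearest integer gives Alpha 8, Zeta 4, Eta 2 — total 14, matching the house size, so no adjustment is needed.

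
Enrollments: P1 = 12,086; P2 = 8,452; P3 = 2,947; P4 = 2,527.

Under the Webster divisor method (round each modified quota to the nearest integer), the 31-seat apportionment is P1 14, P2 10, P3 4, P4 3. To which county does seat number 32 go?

Priority for the next seat is population ÷ (current seats + 0.5).
Priorities: P1 833.517, P2 804.952, P3 654.889, P4 722.000.
Highest priority: P1.

P1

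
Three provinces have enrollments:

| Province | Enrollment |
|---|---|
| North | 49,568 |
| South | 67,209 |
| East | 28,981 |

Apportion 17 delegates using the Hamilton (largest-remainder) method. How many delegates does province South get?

8

Total 145758; standard divisor 145758/17 = 8574.
Standard quotas: North 5.7812, South 7.8387, East 3.3801.
Lower quotas: North 5, South 7, East 3 (sum 15, leaving 2 seats).
Remainders in descending order: South 0.8387, North 0.7812, East 0.3801.
The surplus seats go to South, North.
South receives 8.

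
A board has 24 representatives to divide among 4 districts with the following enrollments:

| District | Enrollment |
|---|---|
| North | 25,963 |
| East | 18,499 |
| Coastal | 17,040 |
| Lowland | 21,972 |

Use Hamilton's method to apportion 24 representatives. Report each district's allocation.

The standard divisor is 83474/24 ≈ 3478.083.
Standard quotas: North 7.4647, East 5.3187, Coastal 4.8993, Lowland 6.3173.
Lower quotas: North 7, East 5, Coastal 4, Lowland 6 (sum 22, leaving 2 seats).
Remainders in descending order: Coastal 0.8993, North 0.4647, East 0.3187, Lowland 0.3173.
The surplus seats go to Coastal, North.

North: 8, East: 5, Coastal: 5, Lowland: 6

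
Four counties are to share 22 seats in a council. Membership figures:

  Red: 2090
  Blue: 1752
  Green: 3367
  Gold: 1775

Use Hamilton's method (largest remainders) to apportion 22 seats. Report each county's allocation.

Red: 5, Blue: 4, Green: 8, Gold: 5

Standard divisor: 8984 ÷ 22 ≈ 408.364.
Standard quotas: Red 5.118, Blue 4.290, Green 8.245, Gold 4.347.
Lower quotas: Red 5, Blue 4, Green 8, Gold 4 (sum 21, leaving 1 seat).
Remainders in descending order: Gold 0.347, Blue 0.290, Green 0.245, Red 0.118.
Largest remainder: Gold receives the extra seat.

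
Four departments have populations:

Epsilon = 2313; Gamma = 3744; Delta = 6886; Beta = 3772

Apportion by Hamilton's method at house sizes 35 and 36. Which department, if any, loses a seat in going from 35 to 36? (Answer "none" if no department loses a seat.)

At 35 seats: Epsilon 5, Gamma 8, Delta 14, Beta 8.
At 36 seats: Epsilon 5, Gamma 8, Delta 15, Beta 8.
No department's allocation decreased.

none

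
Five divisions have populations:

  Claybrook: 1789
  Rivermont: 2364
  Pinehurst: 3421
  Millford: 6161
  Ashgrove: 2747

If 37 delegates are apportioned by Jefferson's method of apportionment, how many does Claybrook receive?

Standard divisor 16482/37 ≈ 445.459; standard quotas: Claybrook 4.016, Rivermont 5.307, Pinehurst 7.680, Millford 13.831, Ashgrove 6.167.
Rounding down gives 4, 5, 7, 13, 6 = 35 seats, so the divisor must be adjusted.
With modified divisor 420: modified quotas Claybrook 4.260, Rivermont 5.629, Pinehurst 8.145, Millford 14.669, Ashgrove 6.540.
Rounding down: Claybrook 4, Rivermont 5, Pinehurst 8, Millford 14, Ashgrove 6 (total 37).
Claybrook receives 4.

4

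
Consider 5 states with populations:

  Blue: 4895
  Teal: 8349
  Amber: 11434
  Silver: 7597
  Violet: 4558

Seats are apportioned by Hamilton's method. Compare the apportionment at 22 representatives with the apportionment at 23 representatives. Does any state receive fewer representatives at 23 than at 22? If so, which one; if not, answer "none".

none

At 22 seats: Blue 3, Teal 5, Amber 7, Silver 4, Violet 3.
At 23 seats: Blue 3, Teal 5, Amber 7, Silver 5, Violet 3.
No state's allocation decreased.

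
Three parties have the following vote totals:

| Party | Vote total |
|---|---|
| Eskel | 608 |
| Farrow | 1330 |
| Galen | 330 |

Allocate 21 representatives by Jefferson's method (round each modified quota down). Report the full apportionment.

Eskel=5, Farrow=13, Galen=3

Standard divisor 2268/21 ≈ 108; standard quotas: Eskel 5.630, Farrow 12.315, Galen 3.056.
Rounding down gives 5, 12, 3 = 20 seats, so the divisor must be adjusted.
With modified divisor 102: modified quotas Eskel 5.961, Farrow 13.039, Galen 3.235.
Rounding down: Eskel 5, Farrow 13, Galen 3 (total 21).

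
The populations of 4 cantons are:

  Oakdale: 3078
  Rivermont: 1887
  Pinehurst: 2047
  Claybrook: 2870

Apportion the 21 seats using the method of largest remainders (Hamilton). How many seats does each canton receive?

Oakdale=7, Rivermont=4, Pinehurst=4, Claybrook=6

Total 9882; standard divisor 9882/21 ≈ 470.571.
Standard quotas: Oakdale 6.541, Rivermont 4.010, Pinehurst 4.350, Claybrook 6.099.
Lower quotas: Oakdale 6, Rivermont 4, Pinehurst 4, Claybrook 6 (sum 20, leaving 1 seat).
Remainders in descending order: Oakdale 0.541, Pinehurst 0.350, Claybrook 0.099, Rivermont 0.010.
Largest remainder: Oakdale receives the extra seat.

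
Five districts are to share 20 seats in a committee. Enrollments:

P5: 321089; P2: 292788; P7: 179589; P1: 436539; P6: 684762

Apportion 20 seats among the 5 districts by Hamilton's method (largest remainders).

P5=3, P2=3, P7=2, P1=5, P6=7

Total 1914767; standard divisor 1914767/20 ≈ 95738.35.
Standard quotas: P5 3.3538, P2 3.0582, P7 1.8758, P1 4.5597, P6 7.1524.
Lower quotas: P5 3, P2 3, P7 1, P1 4, P6 7 (sum 18, leaving 2 seats).
Remainders in descending order: P7 0.8758, P1 0.5597, P5 0.3538, P6 0.1524, P2 0.0582.
The surplus seats go to P7, P1.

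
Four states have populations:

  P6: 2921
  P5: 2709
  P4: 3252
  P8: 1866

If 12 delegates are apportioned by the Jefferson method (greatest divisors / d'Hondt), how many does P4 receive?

4

Standard divisor 10748/12 ≈ 895.667; standard quotas: P6 3.261, P5 3.025, P4 3.631, P8 2.083.
Rounding down gives 3, 3, 3, 2 = 11 seats, so the divisor must be adjusted.
With modified divisor 800: modified quotas P6 3.651, P5 3.386, P4 4.065, P8 2.333.
Rounding down: P6 3, P5 3, P4 4, P8 2 (total 12).
P4 receives 4.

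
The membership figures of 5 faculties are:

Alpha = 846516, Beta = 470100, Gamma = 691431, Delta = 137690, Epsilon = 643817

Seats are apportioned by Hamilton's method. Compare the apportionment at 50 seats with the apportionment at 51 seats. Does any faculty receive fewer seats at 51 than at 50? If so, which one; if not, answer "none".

At 50 seats: Alpha 15, Beta 8, Gamma 12, Delta 3, Epsilon 12.
At 51 seats: Alpha 15, Beta 9, Gamma 13, Delta 2, Epsilon 12.
Delta drops from 3 to 2.

Delta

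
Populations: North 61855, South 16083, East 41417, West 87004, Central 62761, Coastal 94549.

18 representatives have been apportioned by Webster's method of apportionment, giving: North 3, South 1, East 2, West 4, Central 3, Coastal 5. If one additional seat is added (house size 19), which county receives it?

West

Priority for the next seat is population ÷ (current seats + 0.5).
Priorities: North 17672.857, South 10722.000, East 16566.800, West 19334.222, Central 17931.714, Coastal 17190.727.
Highest priority: West.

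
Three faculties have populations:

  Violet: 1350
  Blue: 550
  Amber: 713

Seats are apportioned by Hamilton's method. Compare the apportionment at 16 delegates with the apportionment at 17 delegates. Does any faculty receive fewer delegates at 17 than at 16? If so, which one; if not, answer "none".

At 16 seats: Violet 8, Blue 4, Amber 4.
At 17 seats: Violet 9, Blue 3, Amber 5.
Blue drops from 4 to 3.

Blue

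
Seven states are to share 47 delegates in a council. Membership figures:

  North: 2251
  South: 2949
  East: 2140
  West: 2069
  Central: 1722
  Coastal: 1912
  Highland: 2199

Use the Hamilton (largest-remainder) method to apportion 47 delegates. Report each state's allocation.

North: 7; South: 9; East: 7; West: 6; Central: 5; Coastal: 6; Highland: 7

The standard divisor is 15242/47 ≈ 324.298.
Standard quotas: North 6.941, South 9.093, East 6.599, West 6.380, Central 5.310, Coastal 5.896, Highland 6.781.
Lower quotas: North 6, South 9, East 6, West 6, Central 5, Coastal 5, Highland 6 (sum 43, leaving 4 seats).
Remainders in descending order: North 0.941, Coastal 0.896, Highland 0.781, East 0.599, West 0.380, Central 0.310, South 0.093.
Largest remainders: North, Coastal, Highland, East receive the extra seats.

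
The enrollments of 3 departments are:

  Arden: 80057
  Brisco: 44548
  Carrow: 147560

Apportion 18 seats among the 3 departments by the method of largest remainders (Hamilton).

Total 272165; standard divisor 272165/18 ≈ 15120.278.
Standard quotas: Arden 5.2947, Brisco 2.9462, Carrow 9.7591.
Lower quotas: Arden 5, Brisco 2, Carrow 9 (sum 16, leaving 2 seats).
Remainders in descending order: Brisco 0.9462, Carrow 0.7591, Arden 0.2947.
The surplus seats go to Brisco, Carrow.

Arden: 5, Brisco: 3, Carrow: 10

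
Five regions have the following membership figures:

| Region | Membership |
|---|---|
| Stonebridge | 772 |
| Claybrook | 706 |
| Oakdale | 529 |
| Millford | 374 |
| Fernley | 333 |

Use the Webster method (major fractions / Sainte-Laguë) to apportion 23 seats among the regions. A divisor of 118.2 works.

Stonebridge=7, Claybrook=6, Oakdale=4, Millford=3, Fernley=3

With modified divisor 118.2: modified quotas Stonebridge 6.531, Claybrook 5.973, Oakdale 4.475, Millford 3.164, Fernley 2.817.
Rounding to the nearest integer: Stonebridge 7, Claybrook 6, Oakdale 4, Millford 3, Fernley 3 (total 23).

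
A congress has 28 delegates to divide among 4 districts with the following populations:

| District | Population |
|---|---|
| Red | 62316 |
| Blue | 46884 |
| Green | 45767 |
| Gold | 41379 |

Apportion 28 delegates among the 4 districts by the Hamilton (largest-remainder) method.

Red=9; Blue=7; Green=6; Gold=6

Standard divisor: 196346 ÷ 28 ≈ 7012.357.
Standard quotas: Red 8.8866, Blue 6.6859, Green 6.5266, Gold 5.9009.
Lower quotas: Red 8, Blue 6, Green 6, Gold 5 (sum 25, leaving 3 seats).
Remainders in descending order: Gold 0.9009, Red 0.8866, Blue 0.6859, Green 0.5266.
The surplus seats go to Gold, Red, Blue.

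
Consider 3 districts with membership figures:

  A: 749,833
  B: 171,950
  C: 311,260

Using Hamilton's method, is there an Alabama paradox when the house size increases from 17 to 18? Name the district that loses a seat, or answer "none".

At 17 seats: A 10, B 3, C 4.
At 18 seats: A 11, B 2, C 5.
B drops from 3 to 2.

B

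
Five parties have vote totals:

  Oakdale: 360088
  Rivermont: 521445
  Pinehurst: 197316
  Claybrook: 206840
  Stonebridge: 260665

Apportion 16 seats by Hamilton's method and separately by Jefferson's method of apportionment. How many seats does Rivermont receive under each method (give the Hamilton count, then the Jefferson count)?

Hamilton: Oakdale 4, Rivermont 5, Pinehurst 2, Claybrook 2, Stonebridge 3.
Jefferson: Oakdale 4, Rivermont 6, Pinehurst 2, Claybrook 2, Stonebridge 2.
Rivermont gets 5 under Hamilton and 6 under Jefferson.

5 and 6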